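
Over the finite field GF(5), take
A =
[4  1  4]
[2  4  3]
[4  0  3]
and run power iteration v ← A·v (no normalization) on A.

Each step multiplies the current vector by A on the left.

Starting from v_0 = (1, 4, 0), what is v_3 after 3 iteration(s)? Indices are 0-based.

v_3 = (0, 4, 1)

v_0 = (1, 4, 0).
v_1 = A·v_0 = (3, 3, 4).
v_2 = A·v_1 = (1, 0, 4).
v_3 = A·v_2 = (0, 4, 1).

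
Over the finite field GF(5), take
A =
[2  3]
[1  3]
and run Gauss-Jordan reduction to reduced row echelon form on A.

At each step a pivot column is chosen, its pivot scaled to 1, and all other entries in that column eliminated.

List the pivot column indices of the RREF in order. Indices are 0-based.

pivot columns: 0, 1

step 1: normalize row 0 (÷2) = (1, 4)
  row 1: subtract 1×row0 = (0, 4)
step 2: normalize row 1 (÷4) = (0, 1)
  row 0: subtract 4×row1 = (1, 0)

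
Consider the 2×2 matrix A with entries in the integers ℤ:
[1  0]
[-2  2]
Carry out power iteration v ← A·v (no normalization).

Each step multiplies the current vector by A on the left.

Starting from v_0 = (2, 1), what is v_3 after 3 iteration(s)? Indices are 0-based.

v_3 = (2, -20)

v_0 = (2, 1).
v_1 = A·v_0 = (2, -2).
v_2 = A·v_1 = (2, -8).
v_3 = A·v_2 = (2, -20).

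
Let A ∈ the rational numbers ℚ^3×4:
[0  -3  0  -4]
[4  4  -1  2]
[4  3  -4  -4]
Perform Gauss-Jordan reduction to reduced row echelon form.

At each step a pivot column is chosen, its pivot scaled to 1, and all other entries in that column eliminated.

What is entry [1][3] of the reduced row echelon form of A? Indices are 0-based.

M[1][3] = 4/3

step 1: exchange rows 0,1
step 1: normalize row 0 (÷4) = (1, 1, -1/4, 1/2)
  row 2: subtract 4×row0 = (0, -1, -3, -6)
step 2: normalize row 1 (÷-3) = (0, 1, 0, 4/3)
  row 0: subtract 1×row1 = (1, 0, -1/4, -5/6)
  row 2: subtract -1×row1 = (0, 0, -3, -14/3)
step 3: normalize row 2 (÷-3) = (0, 0, 1, 14/9)
  row 0: subtract -1/4×row2 = (1, 0, 0, -4/9)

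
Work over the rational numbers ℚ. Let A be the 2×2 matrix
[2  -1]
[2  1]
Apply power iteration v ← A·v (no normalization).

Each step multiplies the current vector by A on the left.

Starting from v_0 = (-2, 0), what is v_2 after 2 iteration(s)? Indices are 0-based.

v_0 = (-2, 0).
v_1 = A·v_0 = (-4, -4).
v_2 = A·v_1 = (-4, -12).

v_2 = (-4, -12)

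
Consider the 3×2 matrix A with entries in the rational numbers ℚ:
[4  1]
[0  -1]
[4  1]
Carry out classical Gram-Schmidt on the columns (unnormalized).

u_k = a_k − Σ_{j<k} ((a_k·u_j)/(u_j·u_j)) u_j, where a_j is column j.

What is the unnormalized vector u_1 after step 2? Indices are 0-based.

Step 1: u_0 = a_0 = (4, 0, 4).
Step 2: u_1 = a_1 − (1/4)·u_0 = (0, -1, 0).

u_1 = (0, -1, 0)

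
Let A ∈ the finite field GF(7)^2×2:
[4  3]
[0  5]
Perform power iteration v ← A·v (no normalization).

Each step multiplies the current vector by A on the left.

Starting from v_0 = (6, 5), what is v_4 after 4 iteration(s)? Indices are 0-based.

v_0 = (6, 5).
v_1 = A·v_0 = (4, 4).
v_2 = A·v_1 = (0, 6).
v_3 = A·v_2 = (4, 2).
v_4 = A·v_3 = (1, 3).

v_4 = (1, 3)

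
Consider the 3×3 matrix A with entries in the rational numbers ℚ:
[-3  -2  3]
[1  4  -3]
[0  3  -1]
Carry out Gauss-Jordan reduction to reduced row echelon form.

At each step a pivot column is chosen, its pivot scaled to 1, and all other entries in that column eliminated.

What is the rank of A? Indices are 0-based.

rank = 3

pivot(0,0)=-3: scale R0 → (1, 2/3, -1)
  clear (1,0): R1 −= (1)R0 → (0, 10/3, -2)
pivot(1,1)=10/3: scale R1 → (0, 1, -3/5)
  clear (0,1): R0 −= (2/3)R1 → (1, 0, -3/5)
  clear (2,1): R2 −= (3)R1 → (0, 0, 4/5)
pivot(2,2)=4/5: scale R2 → (0, 0, 1)
  clear (0,2): R0 −= (-3/5)R2 → (1, 0, 0)
  clear (1,2): R1 −= (-3/5)R2 → (0, 1, 0)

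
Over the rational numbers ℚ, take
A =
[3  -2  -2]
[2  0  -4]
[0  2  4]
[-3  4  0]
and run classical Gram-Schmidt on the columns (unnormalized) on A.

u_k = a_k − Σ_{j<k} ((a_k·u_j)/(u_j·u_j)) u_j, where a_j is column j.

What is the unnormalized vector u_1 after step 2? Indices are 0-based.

Step 1: u_0 = a_0 = (3, 2, 0, -3).
Step 2: u_1 = a_1 − (-9/11)·u_0 = (5/11, 18/11, 2, 17/11).

u_1 = (5/11, 18/11, 2, 17/11)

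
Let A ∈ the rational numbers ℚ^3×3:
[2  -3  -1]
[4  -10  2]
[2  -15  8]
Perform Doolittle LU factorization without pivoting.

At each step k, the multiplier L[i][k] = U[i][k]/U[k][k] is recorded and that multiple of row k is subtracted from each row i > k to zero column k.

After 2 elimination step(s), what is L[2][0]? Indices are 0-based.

Step 1: pivot at (0,0) is 2.
  row1 ← row1 − (2)·row0  ⇒  L[1][0]=2, U row1=(0, -4, 4)
  row2 ← row2 − (1)·row0  ⇒  L[2][0]=1, U row2=(0, -12, 9)
Step 2: pivot at (1,1) is -4.
  row2 ← row2 − (3)·row1  ⇒  L[2][1]=3, U row2=(0, 0, -3)

L[2][0] = 1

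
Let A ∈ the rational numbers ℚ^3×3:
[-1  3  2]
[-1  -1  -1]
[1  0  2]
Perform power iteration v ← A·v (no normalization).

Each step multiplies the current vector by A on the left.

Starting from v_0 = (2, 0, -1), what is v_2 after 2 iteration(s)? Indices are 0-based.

v_2 = (1, 5, -4)

v_0 = (2, 0, -1).
v_1 = A·v_0 = (-4, -1, 0).
v_2 = A·v_1 = (1, 5, -4).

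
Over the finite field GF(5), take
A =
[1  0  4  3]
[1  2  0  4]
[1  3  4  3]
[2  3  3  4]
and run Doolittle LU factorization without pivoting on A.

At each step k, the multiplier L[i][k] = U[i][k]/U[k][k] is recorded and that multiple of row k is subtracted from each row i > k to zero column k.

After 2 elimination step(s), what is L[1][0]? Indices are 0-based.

Step 1: pivot at (0,0) is 1.
  row1 ← row1 − (1)·row0  ⇒  L[1][0]=1, U row1=(0, 2, 1, 1)
  row2 ← row2 − (1)·row0  ⇒  L[2][0]=1, U row2=(0, 3, 0, 0)
  row3 ← row3 − (2)·row0  ⇒  L[3][0]=2, U row3=(0, 3, 0, 3)
Step 2: pivot at (1,1) is 2.
  row2 ← row2 − (4)·row1  ⇒  L[2][1]=4, U row2=(0, 0, 1, 1)
  row3 ← row3 − (4)·row1  ⇒  L[3][1]=4, U row3=(0, 0, 1, 4)

L[1][0] = 1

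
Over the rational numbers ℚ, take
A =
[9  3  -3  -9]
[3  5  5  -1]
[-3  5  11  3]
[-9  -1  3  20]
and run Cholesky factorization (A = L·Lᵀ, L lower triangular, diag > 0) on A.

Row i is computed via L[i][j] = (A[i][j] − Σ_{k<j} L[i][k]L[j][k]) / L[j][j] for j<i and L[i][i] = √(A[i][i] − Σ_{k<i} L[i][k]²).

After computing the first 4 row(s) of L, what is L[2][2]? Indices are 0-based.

L[2][2] = 1

Step 1: L[0][0] = √(9) = 3.
  L[1][0] = (3) / L[0][0] = 1.
Step 2: L[1][1] = √(4) = 2.
  L[2][0] = (-3) / L[0][0] = -1.
  L[2][1] = (6) / L[1][1] = 3.
Step 3: L[2][2] = √(1) = 1.
  L[3][0] = (-9) / L[0][0] = -3.
  L[3][1] = (2) / L[1][1] = 1.
  L[3][2] = (-3) / L[2][2] = -3.
Step 4: L[3][3] = √(1) = 1.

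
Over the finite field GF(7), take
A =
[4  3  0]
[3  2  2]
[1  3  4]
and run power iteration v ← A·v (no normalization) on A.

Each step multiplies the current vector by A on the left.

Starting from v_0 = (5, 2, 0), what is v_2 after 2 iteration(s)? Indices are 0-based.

v_2 = (0, 5, 1)

v_0 = (5, 2, 0).
v_1 = A·v_0 = (5, 5, 4).
v_2 = A·v_1 = (0, 5, 1).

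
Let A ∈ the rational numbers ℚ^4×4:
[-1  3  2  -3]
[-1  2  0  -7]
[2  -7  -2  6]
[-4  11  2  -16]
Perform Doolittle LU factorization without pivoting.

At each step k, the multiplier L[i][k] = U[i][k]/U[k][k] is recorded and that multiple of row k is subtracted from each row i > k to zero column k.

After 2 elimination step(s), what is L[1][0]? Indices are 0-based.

k=0: U[0][0]=-1
  eliminate (1,0): mult=1, new row 1: (0, -1, -2, -4); set L[1][0]=1
  eliminate (2,0): mult=-2, new row 2: (0, -1, 2, 0); set L[2][0]=-2
  eliminate (3,0): mult=4, new row 3: (0, -1, -6, -4); set L[3][0]=4
k=1: U[1][1]=-1
  eliminate (2,1): mult=1, new row 2: (0, 0, 4, 4); set L[2][1]=1
  eliminate (3,1): mult=1, new row 3: (0, 0, -4, 0); set L[3][1]=1

L[1][0] = 1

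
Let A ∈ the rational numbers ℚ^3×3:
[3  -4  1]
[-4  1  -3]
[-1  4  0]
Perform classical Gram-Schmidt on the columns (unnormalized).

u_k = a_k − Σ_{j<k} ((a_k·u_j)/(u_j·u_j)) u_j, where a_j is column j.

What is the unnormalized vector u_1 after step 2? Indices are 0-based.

Step 1: u_0 = a_0 = (3, -4, -1).
Step 2: u_1 = a_1 − (-10/13)·u_0 = (-22/13, -27/13, 42/13).

u_1 = (-22/13, -27/13, 42/13)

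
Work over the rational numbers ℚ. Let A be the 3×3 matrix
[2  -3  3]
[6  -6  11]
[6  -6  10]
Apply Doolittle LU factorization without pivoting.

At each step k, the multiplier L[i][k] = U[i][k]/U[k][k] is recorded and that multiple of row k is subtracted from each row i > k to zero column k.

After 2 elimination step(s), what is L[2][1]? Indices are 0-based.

k=0: U[0][0]=2
  eliminate (1,0): mult=3, new row 1: (0, 3, 2); set L[1][0]=3
  eliminate (2,0): mult=3, new row 2: (0, 3, 1); set L[2][0]=3
k=1: U[1][1]=3
  eliminate (2,1): mult=1, new row 2: (0, 0, -1); set L[2][1]=1

L[2][1] = 1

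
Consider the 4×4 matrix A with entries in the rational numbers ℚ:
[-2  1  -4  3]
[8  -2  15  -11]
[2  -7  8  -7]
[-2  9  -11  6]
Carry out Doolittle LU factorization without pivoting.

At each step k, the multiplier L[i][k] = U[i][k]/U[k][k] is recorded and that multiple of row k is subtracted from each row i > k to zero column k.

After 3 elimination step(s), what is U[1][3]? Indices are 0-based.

U[1][3] = 1

k=0: U[0][0]=-2
  eliminate (1,0): mult=-4, new row 1: (0, 2, -1, 1); set L[1][0]=-4
  eliminate (2,0): mult=-1, new row 2: (0, -6, 4, -4); set L[2][0]=-1
  eliminate (3,0): mult=1, new row 3: (0, 8, -7, 3); set L[3][0]=1
k=1: U[1][1]=2
  eliminate (2,1): mult=-3, new row 2: (0, 0, 1, -1); set L[2][1]=-3
  eliminate (3,1): mult=4, new row 3: (0, 0, -3, -1); set L[3][1]=4
k=2: U[2][2]=1
  eliminate (3,2): mult=-3, new row 3: (0, 0, 0, -4); set L[3][2]=-3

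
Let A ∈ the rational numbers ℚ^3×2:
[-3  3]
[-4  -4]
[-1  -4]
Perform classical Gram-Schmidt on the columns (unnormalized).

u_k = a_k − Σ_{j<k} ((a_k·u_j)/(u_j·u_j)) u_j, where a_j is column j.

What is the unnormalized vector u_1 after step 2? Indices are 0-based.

u_1 = (111/26, -30/13, -93/26)

Step 1: u_0 = a_0 = (-3, -4, -1).
Step 2: u_1 = a_1 − (11/26)·u_0 = (111/26, -30/13, -93/26).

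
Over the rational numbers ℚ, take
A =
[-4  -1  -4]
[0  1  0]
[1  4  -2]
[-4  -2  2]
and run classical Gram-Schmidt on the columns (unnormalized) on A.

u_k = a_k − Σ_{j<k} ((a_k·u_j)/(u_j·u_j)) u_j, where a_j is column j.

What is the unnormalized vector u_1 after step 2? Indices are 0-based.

u_1 = (31/33, 1, 116/33, -2/33)

Step 1: u_0 = a_0 = (-4, 0, 1, -4).
Step 2: u_1 = a_1 − (16/33)·u_0 = (31/33, 1, 116/33, -2/33).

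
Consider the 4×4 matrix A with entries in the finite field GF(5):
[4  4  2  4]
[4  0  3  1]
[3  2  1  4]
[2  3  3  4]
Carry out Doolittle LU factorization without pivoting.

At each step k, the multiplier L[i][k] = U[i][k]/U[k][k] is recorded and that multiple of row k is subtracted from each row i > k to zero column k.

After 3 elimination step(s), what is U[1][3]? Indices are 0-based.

[col 0] pivot 4
  R1 -= 1*R0 → (0, 1, 1, 2)  (L[1][0] := 1)
  R2 -= 2*R0 → (0, 4, 2, 1)  (L[2][0] := 2)
  R3 -= 3*R0 → (0, 1, 2, 2)  (L[3][0] := 3)
[col 1] pivot 1
  R2 -= 4*R1 → (0, 0, 3, 3)  (L[2][1] := 4)
  R3 -= 1*R1 → (0, 0, 1, 0)  (L[3][1] := 1)
[col 2] pivot 3
  R3 -= 2*R2 → (0, 0, 0, 4)  (L[3][2] := 2)

U[1][3] = 2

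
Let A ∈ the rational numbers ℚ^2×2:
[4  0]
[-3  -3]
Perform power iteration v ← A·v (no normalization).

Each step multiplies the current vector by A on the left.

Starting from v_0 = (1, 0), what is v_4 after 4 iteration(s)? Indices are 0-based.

v_0 = (1, 0).
v_1 = A·v_0 = (4, -3).
v_2 = A·v_1 = (16, -3).
v_3 = A·v_2 = (64, -39).
v_4 = A·v_3 = (256, -75).

v_4 = (256, -75)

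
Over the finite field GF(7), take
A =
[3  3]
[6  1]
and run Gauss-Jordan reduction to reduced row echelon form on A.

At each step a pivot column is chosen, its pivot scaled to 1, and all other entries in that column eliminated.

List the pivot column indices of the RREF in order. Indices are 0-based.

pivot columns: 0, 1

step 1: normalize row 0 (÷3) = (1, 1)
  row 1: subtract 6×row0 = (0, 2)
step 2: normalize row 1 (÷2) = (0, 1)
  row 0: subtract 1×row1 = (1, 0)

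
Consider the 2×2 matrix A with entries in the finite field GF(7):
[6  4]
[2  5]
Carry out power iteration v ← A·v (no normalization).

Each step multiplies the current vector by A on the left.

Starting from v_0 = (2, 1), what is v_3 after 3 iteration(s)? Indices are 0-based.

v_3 = (1, 5)

v_0 = (2, 1).
v_1 = A·v_0 = (2, 2).
v_2 = A·v_1 = (6, 0).
v_3 = A·v_2 = (1, 5).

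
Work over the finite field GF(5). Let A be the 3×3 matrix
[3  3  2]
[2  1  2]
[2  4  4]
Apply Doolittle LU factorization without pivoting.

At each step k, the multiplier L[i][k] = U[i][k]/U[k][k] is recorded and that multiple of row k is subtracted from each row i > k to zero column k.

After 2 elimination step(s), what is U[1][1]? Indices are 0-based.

[col 0] pivot 3
  R1 -= 4*R0 → (0, 4, 4)  (L[1][0] := 4)
  R2 -= 4*R0 → (0, 2, 1)  (L[2][0] := 4)
[col 1] pivot 4
  R2 -= 3*R1 → (0, 0, 4)  (L[2][1] := 3)

U[1][1] = 4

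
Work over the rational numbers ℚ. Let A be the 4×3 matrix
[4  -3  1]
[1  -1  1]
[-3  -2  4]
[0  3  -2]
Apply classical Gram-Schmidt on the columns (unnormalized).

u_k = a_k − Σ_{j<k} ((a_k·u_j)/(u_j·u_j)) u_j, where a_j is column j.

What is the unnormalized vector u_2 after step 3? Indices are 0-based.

u_2 = (146/549, 319/549, 301/549, 151/183)

Step 1: u_0 = a_0 = (4, 1, -3, 0).
Step 2: u_1 = a_1 − (-7/26)·u_0 = (-25/13, -19/26, -73/26, 3).
Step 3: u_2 = a_2 − (-7/26)·u_0 − (-517/549)·u_1 = (146/549, 319/549, 301/549, 151/183).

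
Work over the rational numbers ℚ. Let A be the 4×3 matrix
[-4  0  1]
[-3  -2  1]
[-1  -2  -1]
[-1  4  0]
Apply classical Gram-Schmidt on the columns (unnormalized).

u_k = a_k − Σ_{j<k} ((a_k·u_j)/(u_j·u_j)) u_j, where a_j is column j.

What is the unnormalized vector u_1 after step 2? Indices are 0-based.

Step 1: u_0 = a_0 = (-4, -3, -1, -1).
Step 2: u_1 = a_1 − (4/27)·u_0 = (16/27, -14/9, -50/27, 112/27).

u_1 = (16/27, -14/9, -50/27, 112/27)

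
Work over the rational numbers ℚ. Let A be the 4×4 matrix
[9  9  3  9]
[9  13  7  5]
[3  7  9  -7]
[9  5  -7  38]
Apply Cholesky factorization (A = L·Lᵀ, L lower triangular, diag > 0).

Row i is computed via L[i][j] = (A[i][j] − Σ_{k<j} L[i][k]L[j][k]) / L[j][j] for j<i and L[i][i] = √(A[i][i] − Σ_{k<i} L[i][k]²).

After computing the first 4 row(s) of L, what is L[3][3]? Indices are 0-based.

Step 1: L[0][0] = √(9) = 3.
  L[1][0] = (9) / L[0][0] = 3.
Step 2: L[1][1] = √(4) = 2.
  L[2][0] = (3) / L[0][0] = 1.
  L[2][1] = (4) / L[1][1] = 2.
Step 3: L[2][2] = √(4) = 2.
  L[3][0] = (9) / L[0][0] = 3.
  L[3][1] = (-4) / L[1][1] = -2.
  L[3][2] = (-6) / L[2][2] = -3.
Step 4: L[3][3] = √(16) = 4.

L[3][3] = 4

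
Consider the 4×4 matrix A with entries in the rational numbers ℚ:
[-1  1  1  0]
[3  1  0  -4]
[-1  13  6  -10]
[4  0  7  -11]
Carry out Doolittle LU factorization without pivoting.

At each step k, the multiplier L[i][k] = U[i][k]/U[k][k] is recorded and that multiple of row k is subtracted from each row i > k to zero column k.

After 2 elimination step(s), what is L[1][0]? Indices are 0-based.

L[1][0] = -3

[col 0] pivot -1
  R1 -= -3*R0 → (0, 4, 3, -4)  (L[1][0] := -3)
  R2 -= 1*R0 → (0, 12, 5, -10)  (L[2][0] := 1)
  R3 -= -4*R0 → (0, 4, 11, -11)  (L[3][0] := -4)
[col 1] pivot 4
  R2 -= 3*R1 → (0, 0, -4, 2)  (L[2][1] := 3)
  R3 -= 1*R1 → (0, 0, 8, -7)  (L[3][1] := 1)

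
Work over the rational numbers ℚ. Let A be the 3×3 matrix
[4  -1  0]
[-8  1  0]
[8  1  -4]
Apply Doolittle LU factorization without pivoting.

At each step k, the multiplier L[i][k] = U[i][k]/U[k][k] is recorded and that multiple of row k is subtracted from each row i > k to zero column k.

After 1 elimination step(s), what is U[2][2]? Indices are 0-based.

U[2][2] = -4

Step 1: pivot at (0,0) is 4.
  row1 ← row1 − (-2)·row0  ⇒  L[1][0]=-2, U row1=(0, -1, 0)
  row2 ← row2 − (2)·row0  ⇒  L[2][0]=2, U row2=(0, 3, -4)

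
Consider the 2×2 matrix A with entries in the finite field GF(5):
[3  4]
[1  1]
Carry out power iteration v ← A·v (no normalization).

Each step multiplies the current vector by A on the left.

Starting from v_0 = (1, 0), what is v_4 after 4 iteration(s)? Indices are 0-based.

v_0 = (1, 0).
v_1 = A·v_0 = (3, 1).
v_2 = A·v_1 = (3, 4).
v_3 = A·v_2 = (0, 2).
v_4 = A·v_3 = (3, 2).

v_4 = (3, 2)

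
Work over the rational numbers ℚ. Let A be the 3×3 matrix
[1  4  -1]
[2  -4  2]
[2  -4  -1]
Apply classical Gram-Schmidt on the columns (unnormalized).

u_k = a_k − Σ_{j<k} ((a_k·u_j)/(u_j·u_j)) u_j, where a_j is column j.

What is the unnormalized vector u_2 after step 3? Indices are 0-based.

Step 1: u_0 = a_0 = (1, 2, 2).
Step 2: u_1 = a_1 − (-4/3)·u_0 = (16/3, -4/3, -4/3).
Step 3: u_2 = a_2 − (1/9)·u_0 − (-5/24)·u_1 = (0, 3/2, -3/2).

u_2 = (0, 3/2, -3/2)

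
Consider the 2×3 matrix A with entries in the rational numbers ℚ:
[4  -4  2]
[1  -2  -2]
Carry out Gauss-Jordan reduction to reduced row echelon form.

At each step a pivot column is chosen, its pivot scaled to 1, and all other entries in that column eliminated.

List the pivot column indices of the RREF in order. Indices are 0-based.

pivot columns: 0, 1

[1] R0 /= 4  ⇒  (1, -1, 1/2)
     R1 -= 1·R0  ⇒  (0, -1, -5/2)
[2] R1 /= -1  ⇒  (0, 1, 5/2)
     R0 -= -1·R1  ⇒  (1, 0, 3)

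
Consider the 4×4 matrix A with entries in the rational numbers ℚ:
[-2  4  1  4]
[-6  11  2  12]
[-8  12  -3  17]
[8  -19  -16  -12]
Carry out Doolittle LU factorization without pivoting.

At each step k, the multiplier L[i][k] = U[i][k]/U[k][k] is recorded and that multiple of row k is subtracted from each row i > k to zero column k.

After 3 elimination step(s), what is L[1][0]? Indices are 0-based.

L[1][0] = 3

[col 0] pivot -2
  R1 -= 3*R0 → (0, -1, -1, 0)  (L[1][0] := 3)
  R2 -= 4*R0 → (0, -4, -7, 1)  (L[2][0] := 4)
  R3 -= -4*R0 → (0, -3, -12, 4)  (L[3][0] := -4)
[col 1] pivot -1
  R2 -= 4*R1 → (0, 0, -3, 1)  (L[2][1] := 4)
  R3 -= 3*R1 → (0, 0, -9, 4)  (L[3][1] := 3)
[col 2] pivot -3
  R3 -= 3*R2 → (0, 0, 0, 1)  (L[3][2] := 3)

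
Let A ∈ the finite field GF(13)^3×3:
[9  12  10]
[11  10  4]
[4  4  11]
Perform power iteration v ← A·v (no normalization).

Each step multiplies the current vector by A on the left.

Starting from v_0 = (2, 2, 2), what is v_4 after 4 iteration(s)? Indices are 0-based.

v_0 = (2, 2, 2).
v_1 = A·v_0 = (10, 11, 12).
v_2 = A·v_1 = (4, 8, 8).
v_3 = A·v_2 = (4, 0, 6).
v_4 = A·v_3 = (5, 3, 4).

v_4 = (5, 3, 4)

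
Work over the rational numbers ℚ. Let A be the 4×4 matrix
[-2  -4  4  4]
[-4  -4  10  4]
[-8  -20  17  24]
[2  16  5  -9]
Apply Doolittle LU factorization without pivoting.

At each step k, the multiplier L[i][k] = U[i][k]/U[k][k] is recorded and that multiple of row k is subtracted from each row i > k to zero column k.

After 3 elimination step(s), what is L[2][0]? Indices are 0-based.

Step 1: pivot at (0,0) is -2.
  row1 ← row1 − (2)·row0  ⇒  L[1][0]=2, U row1=(0, 4, 2, -4)
  row2 ← row2 − (4)·row0  ⇒  L[2][0]=4, U row2=(0, -4, 1, 8)
  row3 ← row3 − (-1)·row0  ⇒  L[3][0]=-1, U row3=(0, 12, 9, -5)
Step 2: pivot at (1,1) is 4.
  row2 ← row2 − (-1)·row1  ⇒  L[2][1]=-1, U row2=(0, 0, 3, 4)
  row3 ← row3 − (3)·row1  ⇒  L[3][1]=3, U row3=(0, 0, 3, 7)
Step 3: pivot at (2,2) is 3.
  row3 ← row3 − (1)·row2  ⇒  L[3][2]=1, U row3=(0, 0, 0, 3)

L[2][0] = 4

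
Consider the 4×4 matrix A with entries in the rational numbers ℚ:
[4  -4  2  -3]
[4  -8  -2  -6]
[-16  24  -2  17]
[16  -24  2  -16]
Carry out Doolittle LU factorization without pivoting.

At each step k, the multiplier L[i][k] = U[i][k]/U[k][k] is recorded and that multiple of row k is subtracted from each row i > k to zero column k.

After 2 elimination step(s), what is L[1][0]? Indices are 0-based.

k=0: U[0][0]=4
  eliminate (1,0): mult=1, new row 1: (0, -4, -4, -3); set L[1][0]=1
  eliminate (2,0): mult=-4, new row 2: (0, 8, 6, 5); set L[2][0]=-4
  eliminate (3,0): mult=4, new row 3: (0, -8, -6, -4); set L[3][0]=4
k=1: U[1][1]=-4
  eliminate (2,1): mult=-2, new row 2: (0, 0, -2, -1); set L[2][1]=-2
  eliminate (3,1): mult=2, new row 3: (0, 0, 2, 2); set L[3][1]=2

L[1][0] = 1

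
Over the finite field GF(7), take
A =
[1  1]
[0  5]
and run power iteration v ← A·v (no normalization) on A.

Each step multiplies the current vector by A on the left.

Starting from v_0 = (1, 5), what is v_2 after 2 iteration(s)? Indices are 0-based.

v_0 = (1, 5).
v_1 = A·v_0 = (6, 4).
v_2 = A·v_1 = (3, 6).

v_2 = (3, 6)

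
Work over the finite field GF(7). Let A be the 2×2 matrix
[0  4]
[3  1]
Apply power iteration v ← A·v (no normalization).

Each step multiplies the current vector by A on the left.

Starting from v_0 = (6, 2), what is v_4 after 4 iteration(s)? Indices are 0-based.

v_0 = (6, 2).
v_1 = A·v_0 = (1, 6).
v_2 = A·v_1 = (3, 2).
v_3 = A·v_2 = (1, 4).
v_4 = A·v_3 = (2, 0).

v_4 = (2, 0)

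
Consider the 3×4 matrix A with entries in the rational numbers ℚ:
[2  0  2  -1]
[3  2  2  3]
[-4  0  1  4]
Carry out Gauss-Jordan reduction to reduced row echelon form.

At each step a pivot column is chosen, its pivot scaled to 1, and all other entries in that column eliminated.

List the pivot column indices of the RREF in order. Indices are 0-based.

step 1: normalize row 0 (÷2) = (1, 0, 1, -1/2)
  row 1: subtract 3×row0 = (0, 2, -1, 9/2)
  row 2: subtract -4×row0 = (0, 0, 5, 2)
step 2: normalize row 1 (÷2) = (0, 1, -1/2, 9/4)
step 3: normalize row 2 (÷5) = (0, 0, 1, 2/5)
  row 0: subtract 1×row2 = (1, 0, 0, -9/10)
  row 1: subtract -1/2×row2 = (0, 1, 0, 49/20)

pivot columns: 0, 1, 2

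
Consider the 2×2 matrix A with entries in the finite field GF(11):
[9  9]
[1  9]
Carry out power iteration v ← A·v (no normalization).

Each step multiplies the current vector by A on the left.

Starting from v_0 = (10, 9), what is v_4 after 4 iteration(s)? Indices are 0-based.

v_0 = (10, 9).
v_1 = A·v_0 = (6, 3).
v_2 = A·v_1 = (4, 0).
v_3 = A·v_2 = (3, 4).
v_4 = A·v_3 = (8, 6).

v_4 = (8, 6)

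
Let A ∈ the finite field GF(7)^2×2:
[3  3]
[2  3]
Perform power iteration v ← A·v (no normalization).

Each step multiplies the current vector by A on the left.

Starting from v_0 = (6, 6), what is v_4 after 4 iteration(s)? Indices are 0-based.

v_0 = (6, 6).
v_1 = A·v_0 = (1, 2).
v_2 = A·v_1 = (2, 1).
v_3 = A·v_2 = (2, 0).
v_4 = A·v_3 = (6, 4).

v_4 = (6, 4)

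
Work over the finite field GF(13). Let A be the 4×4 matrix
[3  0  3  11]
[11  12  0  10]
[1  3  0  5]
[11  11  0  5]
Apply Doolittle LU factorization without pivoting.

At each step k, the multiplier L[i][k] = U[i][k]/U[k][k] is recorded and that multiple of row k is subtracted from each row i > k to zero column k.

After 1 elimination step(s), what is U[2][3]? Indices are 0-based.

Step 1: pivot at (0,0) is 3.
  row1 ← row1 − (8)·row0  ⇒  L[1][0]=8, U row1=(0, 12, 2, 0)
  row2 ← row2 − (9)·row0  ⇒  L[2][0]=9, U row2=(0, 3, 12, 10)
  row3 ← row3 − (8)·row0  ⇒  L[3][0]=8, U row3=(0, 11, 2, 8)

U[2][3] = 10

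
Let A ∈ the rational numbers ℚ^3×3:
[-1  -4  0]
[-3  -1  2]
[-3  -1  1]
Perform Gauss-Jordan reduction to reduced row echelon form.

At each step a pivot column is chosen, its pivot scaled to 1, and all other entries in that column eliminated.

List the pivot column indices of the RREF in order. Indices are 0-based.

[1] R0 /= -1  ⇒  (1, 4, 0)
     R1 -= -3·R0  ⇒  (0, 11, 2)
     R2 -= -3·R0  ⇒  (0, 11, 1)
[2] R1 /= 11  ⇒  (0, 1, 2/11)
     R0 -= 4·R1  ⇒  (1, 0, -8/11)
     R2 -= 11·R1  ⇒  (0, 0, -1)
[3] R2 /= -1  ⇒  (0, 0, 1)
     R0 -= -8/11·R2  ⇒  (1, 0, 0)
     R1 -= 2/11·R2  ⇒  (0, 1, 0)

pivot columns: 0, 1, 2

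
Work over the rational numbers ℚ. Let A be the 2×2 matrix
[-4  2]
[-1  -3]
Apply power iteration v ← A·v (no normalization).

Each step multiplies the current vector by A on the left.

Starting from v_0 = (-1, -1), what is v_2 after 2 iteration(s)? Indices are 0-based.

v_2 = (0, -14)

v_0 = (-1, -1).
v_1 = A·v_0 = (2, 4).
v_2 = A·v_1 = (0, -14).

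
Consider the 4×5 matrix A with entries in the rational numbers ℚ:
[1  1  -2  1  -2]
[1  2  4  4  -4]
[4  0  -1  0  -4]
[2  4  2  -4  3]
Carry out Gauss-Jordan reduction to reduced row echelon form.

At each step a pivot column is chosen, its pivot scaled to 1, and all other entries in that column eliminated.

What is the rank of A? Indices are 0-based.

pivot(0,0)=1: scale R0 → (1, 1, -2, 1, -2)
  clear (1,0): R1 −= (1)R0 → (0, 1, 6, 3, -2)
  clear (2,0): R2 −= (4)R0 → (0, -4, 7, -4, 4)
  clear (3,0): R3 −= (2)R0 → (0, 2, 6, -6, 7)
pivot(1,1)=1: scale R1 → (0, 1, 6, 3, -2)
  clear (0,1): R0 −= (1)R1 → (1, 0, -8, -2, 0)
  clear (2,1): R2 −= (-4)R1 → (0, 0, 31, 8, -4)
  clear (3,1): R3 −= (2)R1 → (0, 0, -6, -12, 11)
pivot(2,2)=31: scale R2 → (0, 0, 1, 8/31, -4/31)
  clear (0,2): R0 −= (-8)R2 → (1, 0, 0, 2/31, -32/31)
  clear (1,2): R1 −= (6)R2 → (0, 1, 0, 45/31, -38/31)
  clear (3,2): R3 −= (-6)R2 → (0, 0, 0, -324/31, 317/31)
pivot(3,3)=-324/31: scale R3 → (0, 0, 0, 1, -317/324)
  clear (0,3): R0 −= (2/31)R3 → (1, 0, 0, 0, -157/162)
  clear (1,3): R1 −= (45/31)R3 → (0, 1, 0, 0, 7/36)
  clear (2,3): R2 −= (8/31)R3 → (0, 0, 1, 0, 10/81)

rank = 4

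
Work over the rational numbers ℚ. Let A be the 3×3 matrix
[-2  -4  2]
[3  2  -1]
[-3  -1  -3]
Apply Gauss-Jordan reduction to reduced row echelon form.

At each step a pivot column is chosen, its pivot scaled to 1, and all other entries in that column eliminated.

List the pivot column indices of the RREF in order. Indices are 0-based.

pivot(0,0)=-2: scale R0 → (1, 2, -1)
  clear (1,0): R1 −= (3)R0 → (0, -4, 2)
  clear (2,0): R2 −= (-3)R0 → (0, 5, -6)
pivot(1,1)=-4: scale R1 → (0, 1, -1/2)
  clear (0,1): R0 −= (2)R1 → (1, 0, 0)
  clear (2,1): R2 −= (5)R1 → (0, 0, -7/2)
pivot(2,2)=-7/2: scale R2 → (0, 0, 1)
  clear (1,2): R1 −= (-1/2)R2 → (0, 1, 0)

pivot columns: 0, 1, 2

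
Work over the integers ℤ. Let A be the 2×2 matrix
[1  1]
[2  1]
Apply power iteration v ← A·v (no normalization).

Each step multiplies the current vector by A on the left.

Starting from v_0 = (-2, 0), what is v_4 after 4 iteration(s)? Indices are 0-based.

v_4 = (-34, -48)

v_0 = (-2, 0).
v_1 = A·v_0 = (-2, -4).
v_2 = A·v_1 = (-6, -8).
v_3 = A·v_2 = (-14, -20).
v_4 = A·v_3 = (-34, -48).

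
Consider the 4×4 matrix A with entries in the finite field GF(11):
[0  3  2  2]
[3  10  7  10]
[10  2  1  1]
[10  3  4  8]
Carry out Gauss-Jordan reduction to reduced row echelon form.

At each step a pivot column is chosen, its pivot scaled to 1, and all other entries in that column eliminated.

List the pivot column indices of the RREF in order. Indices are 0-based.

pivot(0,0): swap R0↔R1
pivot(0,0)=3: scale R0 → (1, 7, 6, 7)
  clear (2,0): R2 −= (10)R0 → (0, 9, 7, 8)
  clear (3,0): R3 −= (10)R0 → (0, 10, 10, 4)
pivot(1,1)=3: scale R1 → (0, 1, 8, 8)
  clear (0,1): R0 −= (7)R1 → (1, 0, 5, 6)
  clear (2,1): R2 −= (9)R1 → (0, 0, 1, 2)
  clear (3,1): R3 −= (10)R1 → (0, 0, 7, 1)
pivot(2,2)=1: scale R2 → (0, 0, 1, 2)
  clear (0,2): R0 −= (5)R2 → (1, 0, 0, 7)
  clear (1,2): R1 −= (8)R2 → (0, 1, 0, 3)
  clear (3,2): R3 −= (7)R2 → (0, 0, 0, 9)
pivot(3,3)=9: scale R3 → (0, 0, 0, 1)
  clear (0,3): R0 −= (7)R3 → (1, 0, 0, 0)
  clear (1,3): R1 −= (3)R3 → (0, 1, 0, 0)
  clear (2,3): R2 −= (2)R3 → (0, 0, 1, 0)

pivot columns: 0, 1, 2, 3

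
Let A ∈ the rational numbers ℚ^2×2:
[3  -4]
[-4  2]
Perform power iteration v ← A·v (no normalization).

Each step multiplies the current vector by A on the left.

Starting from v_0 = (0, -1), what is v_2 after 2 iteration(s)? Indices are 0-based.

v_0 = (0, -1).
v_1 = A·v_0 = (4, -2).
v_2 = A·v_1 = (20, -20).

v_2 = (20, -20)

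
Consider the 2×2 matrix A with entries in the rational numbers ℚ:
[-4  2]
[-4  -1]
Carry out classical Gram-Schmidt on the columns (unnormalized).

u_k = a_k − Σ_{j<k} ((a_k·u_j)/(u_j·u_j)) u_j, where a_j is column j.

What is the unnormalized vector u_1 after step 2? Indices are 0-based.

u_1 = (3/2, -3/2)

Step 1: u_0 = a_0 = (-4, -4).
Step 2: u_1 = a_1 − (-1/8)·u_0 = (3/2, -3/2).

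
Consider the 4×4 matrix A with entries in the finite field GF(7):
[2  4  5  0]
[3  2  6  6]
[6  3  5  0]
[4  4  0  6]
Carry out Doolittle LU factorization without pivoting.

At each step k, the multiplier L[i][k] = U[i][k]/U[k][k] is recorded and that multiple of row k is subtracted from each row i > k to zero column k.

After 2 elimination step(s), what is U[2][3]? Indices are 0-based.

U[2][3] = 4

k=0: U[0][0]=2
  eliminate (1,0): mult=5, new row 1: (0, 3, 2, 6); set L[1][0]=5
  eliminate (2,0): mult=3, new row 2: (0, 5, 4, 0); set L[2][0]=3
  eliminate (3,0): mult=2, new row 3: (0, 3, 4, 6); set L[3][0]=2
k=1: U[1][1]=3
  eliminate (2,1): mult=4, new row 2: (0, 0, 3, 4); set L[2][1]=4
  eliminate (3,1): mult=1, new row 3: (0, 0, 2, 0); set L[3][1]=1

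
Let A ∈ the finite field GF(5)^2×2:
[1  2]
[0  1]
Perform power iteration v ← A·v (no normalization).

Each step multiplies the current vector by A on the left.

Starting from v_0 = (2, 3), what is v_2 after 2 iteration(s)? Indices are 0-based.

v_0 = (2, 3).
v_1 = A·v_0 = (3, 3).
v_2 = A·v_1 = (4, 3).

v_2 = (4, 3)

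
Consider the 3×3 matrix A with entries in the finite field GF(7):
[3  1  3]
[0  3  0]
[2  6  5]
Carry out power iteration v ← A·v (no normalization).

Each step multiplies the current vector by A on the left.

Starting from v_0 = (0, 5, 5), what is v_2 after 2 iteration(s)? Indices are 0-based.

v_0 = (0, 5, 5).
v_1 = A·v_0 = (6, 1, 6).
v_2 = A·v_1 = (2, 3, 6).

v_2 = (2, 3, 6)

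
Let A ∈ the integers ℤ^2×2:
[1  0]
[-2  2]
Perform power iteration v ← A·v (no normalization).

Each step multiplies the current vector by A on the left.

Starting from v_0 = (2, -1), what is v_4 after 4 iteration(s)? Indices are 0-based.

v_4 = (2, -76)

v_0 = (2, -1).
v_1 = A·v_0 = (2, -6).
v_2 = A·v_1 = (2, -16).
v_3 = A·v_2 = (2, -36).
v_4 = A·v_3 = (2, -76).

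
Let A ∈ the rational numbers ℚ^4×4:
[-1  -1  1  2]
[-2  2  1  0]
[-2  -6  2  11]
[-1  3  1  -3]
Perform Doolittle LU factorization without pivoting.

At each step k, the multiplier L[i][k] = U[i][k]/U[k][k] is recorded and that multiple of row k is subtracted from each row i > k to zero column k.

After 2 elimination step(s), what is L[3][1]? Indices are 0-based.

L[3][1] = 1

[col 0] pivot -1
  R1 -= 2*R0 → (0, 4, -1, -4)  (L[1][0] := 2)
  R2 -= 2*R0 → (0, -4, 0, 7)  (L[2][0] := 2)
  R3 -= 1*R0 → (0, 4, 0, -5)  (L[3][0] := 1)
[col 1] pivot 4
  R2 -= -1*R1 → (0, 0, -1, 3)  (L[2][1] := -1)
  R3 -= 1*R1 → (0, 0, 1, -1)  (L[3][1] := 1)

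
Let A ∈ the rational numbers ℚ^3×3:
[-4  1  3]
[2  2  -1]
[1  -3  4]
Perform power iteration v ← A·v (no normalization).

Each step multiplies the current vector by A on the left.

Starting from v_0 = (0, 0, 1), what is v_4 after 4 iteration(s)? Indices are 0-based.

v_0 = (0, 0, 1).
v_1 = A·v_0 = (3, -1, 4).
v_2 = A·v_1 = (-1, 0, 22).
v_3 = A·v_2 = (70, -24, 87).
v_4 = A·v_3 = (-43, 5, 490).

v_4 = (-43, 5, 490)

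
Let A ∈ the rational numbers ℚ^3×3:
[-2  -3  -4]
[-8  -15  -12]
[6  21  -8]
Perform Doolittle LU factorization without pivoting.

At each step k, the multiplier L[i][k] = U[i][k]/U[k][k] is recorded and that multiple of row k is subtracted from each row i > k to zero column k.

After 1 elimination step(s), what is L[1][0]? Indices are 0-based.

L[1][0] = 4

[col 0] pivot -2
  R1 -= 4*R0 → (0, -3, 4)  (L[1][0] := 4)
  R2 -= -3*R0 → (0, 12, -20)  (L[2][0] := -3)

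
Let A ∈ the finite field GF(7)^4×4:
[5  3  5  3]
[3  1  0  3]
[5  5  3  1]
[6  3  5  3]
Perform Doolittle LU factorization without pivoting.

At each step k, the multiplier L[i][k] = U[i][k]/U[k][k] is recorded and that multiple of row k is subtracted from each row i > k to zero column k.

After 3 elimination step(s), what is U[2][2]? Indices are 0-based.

k=0: U[0][0]=5
  eliminate (1,0): mult=2, new row 1: (0, 2, 4, 4); set L[1][0]=2
  eliminate (2,0): mult=1, new row 2: (0, 2, 5, 5); set L[2][0]=1
  eliminate (3,0): mult=4, new row 3: (0, 5, 6, 5); set L[3][0]=4
k=1: U[1][1]=2
  eliminate (2,1): mult=1, new row 2: (0, 0, 1, 1); set L[2][1]=1
  eliminate (3,1): mult=6, new row 3: (0, 0, 3, 2); set L[3][1]=6
k=2: U[2][2]=1
  eliminate (3,2): mult=3, new row 3: (0, 0, 0, 6); set L[3][2]=3

U[2][2] = 1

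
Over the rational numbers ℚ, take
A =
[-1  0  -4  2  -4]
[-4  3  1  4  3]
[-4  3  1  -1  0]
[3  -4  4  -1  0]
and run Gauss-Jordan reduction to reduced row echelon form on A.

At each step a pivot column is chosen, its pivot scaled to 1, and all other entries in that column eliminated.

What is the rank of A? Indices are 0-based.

rank = 4

[1] R0 /= -1  ⇒  (1, 0, 4, -2, 4)
     R1 -= -4·R0  ⇒  (0, 3, 17, -4, 19)
     R2 -= -4·R0  ⇒  (0, 3, 17, -9, 16)
     R3 -= 3·R0  ⇒  (0, -4, -8, 5, -12)
[2] R1 /= 3  ⇒  (0, 1, 17/3, -4/3, 19/3)
     R2 -= 3·R1  ⇒  (0, 0, 0, -5, -3)
     R3 -= -4·R1  ⇒  (0, 0, 44/3, -1/3, 40/3)
[3] R2 <-> R3
[3] R2 /= 44/3  ⇒  (0, 0, 1, -1/44, 10/11)
     R0 -= 4·R2  ⇒  (1, 0, 0, -21/11, 4/11)
     R1 -= 17/3·R2  ⇒  (0, 1, 0, -53/44, 13/11)
[4] R3 /= -5  ⇒  (0, 0, 0, 1, 3/5)
     R0 -= -21/11·R3  ⇒  (1, 0, 0, 0, 83/55)
     R1 -= -53/44·R3  ⇒  (0, 1, 0, 0, 419/220)
     R2 -= -1/44·R3  ⇒  (0, 0, 1, 0, 203/220)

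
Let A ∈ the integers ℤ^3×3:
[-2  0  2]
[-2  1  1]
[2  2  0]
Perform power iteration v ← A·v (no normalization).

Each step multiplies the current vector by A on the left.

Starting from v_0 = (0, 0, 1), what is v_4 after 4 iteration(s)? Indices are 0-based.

v_0 = (0, 0, 1).
v_1 = A·v_0 = (2, 1, 0).
v_2 = A·v_1 = (-4, -3, 6).
v_3 = A·v_2 = (20, 11, -14).
v_4 = A·v_3 = (-68, -43, 62).

v_4 = (-68, -43, 62)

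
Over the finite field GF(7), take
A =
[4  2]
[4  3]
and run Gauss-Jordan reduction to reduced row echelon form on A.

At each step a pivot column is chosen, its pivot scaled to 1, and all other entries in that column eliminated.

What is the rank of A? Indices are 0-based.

step 1: normalize row 0 (÷4) = (1, 4)
  row 1: subtract 4×row0 = (0, 1)
step 2: normalize row 1 (÷1) = (0, 1)
  row 0: subtract 4×row1 = (1, 0)

rank = 2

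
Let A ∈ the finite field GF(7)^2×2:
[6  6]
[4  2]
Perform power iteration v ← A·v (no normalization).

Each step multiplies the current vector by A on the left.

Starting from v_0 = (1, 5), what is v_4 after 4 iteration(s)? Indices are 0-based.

v_4 = (6, 3)

v_0 = (1, 5).
v_1 = A·v_0 = (1, 0).
v_2 = A·v_1 = (6, 4).
v_3 = A·v_2 = (4, 4).
v_4 = A·v_3 = (6, 3).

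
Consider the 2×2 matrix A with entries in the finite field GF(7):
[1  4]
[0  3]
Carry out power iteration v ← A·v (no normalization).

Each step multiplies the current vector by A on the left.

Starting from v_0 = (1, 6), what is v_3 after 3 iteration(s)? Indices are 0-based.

v_0 = (1, 6).
v_1 = A·v_0 = (4, 4).
v_2 = A·v_1 = (6, 5).
v_3 = A·v_2 = (5, 1).

v_3 = (5, 1)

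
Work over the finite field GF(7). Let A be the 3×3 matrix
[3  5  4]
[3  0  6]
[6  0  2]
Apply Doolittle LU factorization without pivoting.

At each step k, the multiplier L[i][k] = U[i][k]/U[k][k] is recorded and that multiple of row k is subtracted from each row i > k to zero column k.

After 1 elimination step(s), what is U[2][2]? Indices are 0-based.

Step 1: pivot at (0,0) is 3.
  row1 ← row1 − (1)·row0  ⇒  L[1][0]=1, U row1=(0, 2, 2)
  row2 ← row2 − (2)·row0  ⇒  L[2][0]=2, U row2=(0, 4, 1)

U[2][2] = 1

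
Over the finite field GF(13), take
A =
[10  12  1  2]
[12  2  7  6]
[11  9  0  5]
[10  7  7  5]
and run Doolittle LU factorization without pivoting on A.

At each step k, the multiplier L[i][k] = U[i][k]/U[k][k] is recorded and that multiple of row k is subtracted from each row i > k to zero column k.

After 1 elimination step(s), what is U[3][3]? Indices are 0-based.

U[3][3] = 3

k=0: U[0][0]=10
  eliminate (1,0): mult=9, new row 1: (0, 11, 11, 1); set L[1][0]=9
  eliminate (2,0): mult=5, new row 2: (0, 1, 8, 8); set L[2][0]=5
  eliminate (3,0): mult=1, new row 3: (0, 8, 6, 3); set L[3][0]=1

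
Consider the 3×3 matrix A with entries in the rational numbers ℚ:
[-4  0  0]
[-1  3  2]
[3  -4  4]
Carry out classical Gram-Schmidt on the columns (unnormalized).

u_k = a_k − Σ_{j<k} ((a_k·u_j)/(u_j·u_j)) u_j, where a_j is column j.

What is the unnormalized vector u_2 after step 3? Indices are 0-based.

u_2 = (16/17, 256/85, 192/85)

Step 1: u_0 = a_0 = (-4, -1, 3).
Step 2: u_1 = a_1 − (-15/26)·u_0 = (-30/13, 63/26, -59/26).
Step 3: u_2 = a_2 − (5/13)·u_0 − (-22/85)·u_1 = (16/17, 256/85, 192/85).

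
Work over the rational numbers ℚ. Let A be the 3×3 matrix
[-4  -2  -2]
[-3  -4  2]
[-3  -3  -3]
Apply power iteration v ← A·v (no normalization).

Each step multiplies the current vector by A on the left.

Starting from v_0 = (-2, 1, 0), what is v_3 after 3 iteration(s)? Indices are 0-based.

v_3 = (242, 116, 261)

v_0 = (-2, 1, 0).
v_1 = A·v_0 = (6, 2, 3).
v_2 = A·v_1 = (-34, -20, -33).
v_3 = A·v_2 = (242, 116, 261).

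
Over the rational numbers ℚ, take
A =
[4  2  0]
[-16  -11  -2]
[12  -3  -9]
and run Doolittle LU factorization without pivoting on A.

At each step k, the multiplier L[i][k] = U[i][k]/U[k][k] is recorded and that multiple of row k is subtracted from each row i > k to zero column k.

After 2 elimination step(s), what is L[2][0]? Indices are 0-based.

Step 1: pivot at (0,0) is 4.
  row1 ← row1 − (-4)·row0  ⇒  L[1][0]=-4, U row1=(0, -3, -2)
  row2 ← row2 − (3)·row0  ⇒  L[2][0]=3, U row2=(0, -9, -9)
Step 2: pivot at (1,1) is -3.
  row2 ← row2 − (3)·row1  ⇒  L[2][1]=3, U row2=(0, 0, -3)

L[2][0] = 3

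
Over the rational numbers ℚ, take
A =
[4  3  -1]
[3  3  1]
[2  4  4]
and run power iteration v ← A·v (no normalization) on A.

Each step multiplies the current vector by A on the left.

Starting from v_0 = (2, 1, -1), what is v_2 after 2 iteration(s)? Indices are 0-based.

v_0 = (2, 1, -1).
v_1 = A·v_0 = (12, 8, 4).
v_2 = A·v_1 = (68, 64, 72).

v_2 = (68, 64, 72)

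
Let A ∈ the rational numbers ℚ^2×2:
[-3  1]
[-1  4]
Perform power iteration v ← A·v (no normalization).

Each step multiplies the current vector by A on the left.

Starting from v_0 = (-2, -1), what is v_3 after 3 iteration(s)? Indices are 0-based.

v_0 = (-2, -1).
v_1 = A·v_0 = (5, -2).
v_2 = A·v_1 = (-17, -13).
v_3 = A·v_2 = (38, -35).

v_3 = (38, -35)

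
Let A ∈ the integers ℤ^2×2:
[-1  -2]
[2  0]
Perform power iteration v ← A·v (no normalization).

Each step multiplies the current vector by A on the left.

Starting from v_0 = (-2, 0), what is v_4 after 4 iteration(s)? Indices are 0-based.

v_4 = (-10, -28)

v_0 = (-2, 0).
v_1 = A·v_0 = (2, -4).
v_2 = A·v_1 = (6, 4).
v_3 = A·v_2 = (-14, 12).
v_4 = A·v_3 = (-10, -28).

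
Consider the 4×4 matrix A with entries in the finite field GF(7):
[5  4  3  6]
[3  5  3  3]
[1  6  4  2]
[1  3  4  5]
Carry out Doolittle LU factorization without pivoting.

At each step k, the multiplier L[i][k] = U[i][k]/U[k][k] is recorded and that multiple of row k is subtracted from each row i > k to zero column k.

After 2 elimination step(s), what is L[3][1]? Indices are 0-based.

L[3][1] = 3

k=0: U[0][0]=5
  eliminate (1,0): mult=2, new row 1: (0, 4, 4, 5); set L[1][0]=2
  eliminate (2,0): mult=3, new row 2: (0, 1, 2, 5); set L[2][0]=3
  eliminate (3,0): mult=3, new row 3: (0, 5, 2, 1); set L[3][0]=3
k=1: U[1][1]=4
  eliminate (2,1): mult=2, new row 2: (0, 0, 1, 2); set L[2][1]=2
  eliminate (3,1): mult=3, new row 3: (0, 0, 4, 0); set L[3][1]=3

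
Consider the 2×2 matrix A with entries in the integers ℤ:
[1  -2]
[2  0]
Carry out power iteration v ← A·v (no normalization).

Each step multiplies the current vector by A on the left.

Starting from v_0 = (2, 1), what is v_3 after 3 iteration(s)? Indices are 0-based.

v_3 = (-8, -16)

v_0 = (2, 1).
v_1 = A·v_0 = (0, 4).
v_2 = A·v_1 = (-8, 0).
v_3 = A·v_2 = (-8, -16).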